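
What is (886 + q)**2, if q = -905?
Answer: 361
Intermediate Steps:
(886 + q)**2 = (886 - 905)**2 = (-19)**2 = 361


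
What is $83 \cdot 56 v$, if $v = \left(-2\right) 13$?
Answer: $-120848$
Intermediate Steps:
$v = -26$
$83 \cdot 56 v = 83 \cdot 56 \left(-26\right) = 4648 \left(-26\right) = -120848$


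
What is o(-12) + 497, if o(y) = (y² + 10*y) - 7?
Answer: 514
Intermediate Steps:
o(y) = -7 + y² + 10*y
o(-12) + 497 = (-7 + (-12)² + 10*(-12)) + 497 = (-7 + 144 - 120) + 497 = 17 + 497 = 514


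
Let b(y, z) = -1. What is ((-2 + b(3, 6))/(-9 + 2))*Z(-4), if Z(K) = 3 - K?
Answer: 3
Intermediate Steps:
((-2 + b(3, 6))/(-9 + 2))*Z(-4) = ((-2 - 1)/(-9 + 2))*(3 - 1*(-4)) = (-3/(-7))*(3 + 4) = -3*(-1/7)*7 = (3/7)*7 = 3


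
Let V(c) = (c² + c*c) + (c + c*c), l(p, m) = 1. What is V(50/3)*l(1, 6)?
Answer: 850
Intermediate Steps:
V(c) = c + 3*c² (V(c) = (c² + c²) + (c + c²) = 2*c² + (c + c²) = c + 3*c²)
V(50/3)*l(1, 6) = ((50/3)*(1 + 3*(50/3)))*1 = ((50*(⅓))*(1 + 3*(50*(⅓))))*1 = (50*(1 + 3*(50/3))/3)*1 = (50*(1 + 50)/3)*1 = ((50/3)*51)*1 = 850*1 = 850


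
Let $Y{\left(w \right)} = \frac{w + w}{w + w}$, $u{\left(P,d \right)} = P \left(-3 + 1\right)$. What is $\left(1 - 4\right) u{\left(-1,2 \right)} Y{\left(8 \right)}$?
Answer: $-6$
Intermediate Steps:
$u{\left(P,d \right)} = - 2 P$ ($u{\left(P,d \right)} = P \left(-2\right) = - 2 P$)
$Y{\left(w \right)} = 1$ ($Y{\left(w \right)} = \frac{2 w}{2 w} = 2 w \frac{1}{2 w} = 1$)
$\left(1 - 4\right) u{\left(-1,2 \right)} Y{\left(8 \right)} = \left(1 - 4\right) \left(\left(-2\right) \left(-1\right)\right) 1 = \left(-3\right) 2 \cdot 1 = \left(-6\right) 1 = -6$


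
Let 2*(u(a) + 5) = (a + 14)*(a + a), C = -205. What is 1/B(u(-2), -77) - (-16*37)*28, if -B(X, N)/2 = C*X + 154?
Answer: 202194047/12198 ≈ 16576.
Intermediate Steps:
u(a) = -5 + a*(14 + a) (u(a) = -5 + ((a + 14)*(a + a))/2 = -5 + ((14 + a)*(2*a))/2 = -5 + (2*a*(14 + a))/2 = -5 + a*(14 + a))
B(X, N) = -308 + 410*X (B(X, N) = -2*(-205*X + 154) = -2*(154 - 205*X) = -308 + 410*X)
1/B(u(-2), -77) - (-16*37)*28 = 1/(-308 + 410*(-5 + (-2)² + 14*(-2))) - (-16*37)*28 = 1/(-308 + 410*(-5 + 4 - 28)) - (-592)*28 = 1/(-308 + 410*(-29)) - 1*(-16576) = 1/(-308 - 11890) + 16576 = 1/(-12198) + 16576 = -1/12198 + 16576 = 202194047/12198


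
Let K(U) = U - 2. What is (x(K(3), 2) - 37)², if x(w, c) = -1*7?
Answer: 1936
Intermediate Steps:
K(U) = -2 + U
x(w, c) = -7
(x(K(3), 2) - 37)² = (-7 - 37)² = (-44)² = 1936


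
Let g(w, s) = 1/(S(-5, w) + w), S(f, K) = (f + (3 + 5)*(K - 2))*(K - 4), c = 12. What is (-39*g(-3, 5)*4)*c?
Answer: -6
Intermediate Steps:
S(f, K) = (-4 + K)*(-16 + f + 8*K) (S(f, K) = (f + 8*(-2 + K))*(-4 + K) = (f + (-16 + 8*K))*(-4 + K) = (-16 + f + 8*K)*(-4 + K) = (-4 + K)*(-16 + f + 8*K))
g(w, s) = 1/(84 - 52*w + 8*w**2) (g(w, s) = 1/((64 - 48*w - 4*(-5) + 8*w**2 + w*(-5)) + w) = 1/((64 - 48*w + 20 + 8*w**2 - 5*w) + w) = 1/((84 - 53*w + 8*w**2) + w) = 1/(84 - 52*w + 8*w**2))
(-39*g(-3, 5)*4)*c = -39*1/(4*(21 - 13*(-3) + 2*(-3)**2))*4*12 = -39*1/(4*(21 + 39 + 2*9))*4*12 = -39*1/(4*(21 + 39 + 18))*4*12 = -39*(1/4)/78*4*12 = -39*(1/4)*(1/78)*4*12 = -4/8*12 = -39*1/78*12 = -1/2*12 = -6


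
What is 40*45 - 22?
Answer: 1778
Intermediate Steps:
40*45 - 22 = 1800 - 22 = 1778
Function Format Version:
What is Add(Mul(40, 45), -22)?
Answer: 1778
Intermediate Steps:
Add(Mul(40, 45), -22) = Add(1800, -22) = 1778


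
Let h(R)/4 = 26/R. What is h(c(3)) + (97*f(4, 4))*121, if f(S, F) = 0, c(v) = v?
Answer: 104/3 ≈ 34.667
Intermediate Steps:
h(R) = 104/R (h(R) = 4*(26/R) = 104/R)
h(c(3)) + (97*f(4, 4))*121 = 104/3 + (97*0)*121 = 104*(1/3) + 0*121 = 104/3 + 0 = 104/3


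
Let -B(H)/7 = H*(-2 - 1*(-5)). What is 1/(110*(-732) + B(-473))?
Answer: -1/70587 ≈ -1.4167e-5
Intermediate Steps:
B(H) = -21*H (B(H) = -7*H*(-2 - 1*(-5)) = -7*H*(-2 + 5) = -7*H*3 = -21*H)
1/(110*(-732) + B(-473)) = 1/(110*(-732) - 21*(-473)) = 1/(-80520 + 9933) = 1/(-70587) = -1/70587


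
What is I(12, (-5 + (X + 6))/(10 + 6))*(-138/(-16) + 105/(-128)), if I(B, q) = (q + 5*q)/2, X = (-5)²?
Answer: 38961/1024 ≈ 38.048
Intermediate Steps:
X = 25
I(B, q) = 3*q (I(B, q) = (6*q)*(½) = 3*q)
I(12, (-5 + (X + 6))/(10 + 6))*(-138/(-16) + 105/(-128)) = (3*((-5 + (25 + 6))/(10 + 6)))*(-138/(-16) + 105/(-128)) = (3*((-5 + 31)/16))*(-138*(-1/16) + 105*(-1/128)) = (3*(26*(1/16)))*(69/8 - 105/128) = (3*(13/8))*(999/128) = (39/8)*(999/128) = 38961/1024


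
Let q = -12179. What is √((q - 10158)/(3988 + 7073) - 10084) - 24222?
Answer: -24222 + I*√137109035569/3687 ≈ -24222.0 + 100.43*I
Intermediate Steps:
√((q - 10158)/(3988 + 7073) - 10084) - 24222 = √((-12179 - 10158)/(3988 + 7073) - 10084) - 24222 = √(-22337/11061 - 10084) - 24222 = √(-111561461/11061) - 24222 = I*√137109035569/3687 - 24222 = -24222 + I*√137109035569/3687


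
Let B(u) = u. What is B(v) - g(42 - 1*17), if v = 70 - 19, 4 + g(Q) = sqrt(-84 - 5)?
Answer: 55 - I*sqrt(89) ≈ 55.0 - 9.434*I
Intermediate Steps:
g(Q) = -4 + I*sqrt(89) (g(Q) = -4 + sqrt(-84 - 5) = -4 + sqrt(-89) = -4 + I*sqrt(89))
v = 51
B(v) - g(42 - 1*17) = 51 - (-4 + I*sqrt(89)) = 51 + (4 - I*sqrt(89)) = 55 - I*sqrt(89)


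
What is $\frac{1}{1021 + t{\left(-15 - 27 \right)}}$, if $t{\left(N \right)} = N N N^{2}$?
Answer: $\frac{1}{3112717} \approx 3.2126 \cdot 10^{-7}$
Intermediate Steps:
$t{\left(N \right)} = N^{4}$ ($t{\left(N \right)} = N^{2} N^{2} = N^{4}$)
$\frac{1}{1021 + t{\left(-15 - 27 \right)}} = \frac{1}{1021 + \left(-15 - 27\right)^{4}} = \frac{1}{1021 + \left(-42\right)^{4}} = \frac{1}{1021 + 3111696} = \frac{1}{3112717}$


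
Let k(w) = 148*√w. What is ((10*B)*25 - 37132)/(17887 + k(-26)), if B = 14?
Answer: -601575584/320514273 + 4977536*I*√26/320514273 ≈ -1.8769 + 0.079187*I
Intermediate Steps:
((10*B)*25 - 37132)/(17887 + k(-26)) = ((10*14)*25 - 37132)/(17887 + 148*√(-26)) = (140*25 - 37132)/(17887 + 148*(I*√26)) = (3500 - 37132)/(17887 + 148*I*√26) = -33632/(17887 + 148*I*√26)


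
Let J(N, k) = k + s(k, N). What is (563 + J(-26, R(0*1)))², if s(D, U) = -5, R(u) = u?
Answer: 311364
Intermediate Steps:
J(N, k) = -5 + k (J(N, k) = k - 5 = -5 + k)
(563 + J(-26, R(0*1)))² = (563 + (-5 + 0*1))² = (563 + (-5 + 0))² = (563 - 5)² = 558² = 311364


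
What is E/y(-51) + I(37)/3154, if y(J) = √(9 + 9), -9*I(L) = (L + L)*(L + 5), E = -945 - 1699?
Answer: -518/4731 - 1322*√2/3 ≈ -623.31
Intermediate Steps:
E = -2644
I(L) = -2*L*(5 + L)/9 (I(L) = -(L + L)*(L + 5)/9 = -2*L*(5 + L)/9)
y(J) = 3*√2 (y(J) = √18 = 3*√2)
E/y(-51) + I(37)/3154 = -2644*√2/6 - 2/9*37*(5 + 37)/3154 = -1322*√2/3 - 2/9*37*42*(1/3154) = -1322*√2/3 - 1036/3*1/3154 = -1322*√2/3 - 518/4731 = -518/4731 - 1322*√2/3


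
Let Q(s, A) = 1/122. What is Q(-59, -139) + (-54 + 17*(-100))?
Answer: -213987/122 ≈ -1754.0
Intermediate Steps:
Q(s, A) = 1/122
Q(-59, -139) + (-54 + 17*(-100)) = 1/122 + (-54 + 17*(-100)) = 1/122 + (-54 - 1700) = 1/122 - 1754 = -213987/122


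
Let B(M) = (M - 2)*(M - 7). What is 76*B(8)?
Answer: 456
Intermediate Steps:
B(M) = (-7 + M)*(-2 + M) (B(M) = (-2 + M)*(-7 + M) = (-7 + M)*(-2 + M))
76*B(8) = 76*(14 + 8**2 - 9*8) = 76*(14 + 64 - 72) = 76*6 = 456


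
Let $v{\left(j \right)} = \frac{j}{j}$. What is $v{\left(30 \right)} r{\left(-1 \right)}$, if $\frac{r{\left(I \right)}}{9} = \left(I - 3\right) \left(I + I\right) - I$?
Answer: $81$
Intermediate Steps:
$r{\left(I \right)} = - 9 I + 18 I \left(-3 + I\right)$ ($r{\left(I \right)} = 9 \left(\left(I - 3\right) \left(I + I\right) - I\right) = 9 \left(\left(-3 + I\right) 2 I - I\right) = 9 \left(2 I \left(-3 + I\right) - I\right) = 9 \left(- I + 2 I \left(-3 + I\right)\right) = - 9 I + 18 I \left(-3 + I\right)$)
$v{\left(j \right)} = 1$
$v{\left(30 \right)} r{\left(-1 \right)} = 1 \cdot 9 \left(-1\right) \left(-7 + 2 \left(-1\right)\right) = 1 \cdot 9 \left(-1\right) \left(-7 - 2\right) = 1 \cdot 9 \left(-1\right) \left(-9\right) = 1 \cdot 81 = 81$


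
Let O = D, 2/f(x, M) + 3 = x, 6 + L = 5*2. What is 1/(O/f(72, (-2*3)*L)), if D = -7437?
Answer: -2/513153 ≈ -3.8975e-6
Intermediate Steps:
L = 4 (L = -6 + 5*2 = -6 + 10 = 4)
f(x, M) = 2/(-3 + x)
O = -7437
1/(O/f(72, (-2*3)*L)) = 1/(-7437/(2/(-3 + 72))) = 1/(-7437/(2/69)) = 1/(-7437/(2*(1/69))) = 1/(-7437/2/69) = 1/(-7437*69/2) = 1/(-513153/2) = -2/513153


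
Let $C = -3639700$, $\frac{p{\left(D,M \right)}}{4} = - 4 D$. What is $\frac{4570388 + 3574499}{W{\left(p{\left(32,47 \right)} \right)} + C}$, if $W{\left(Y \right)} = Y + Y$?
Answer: $- \frac{8144887}{3640724} \approx -2.2372$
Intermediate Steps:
$p{\left(D,M \right)} = - 16 D$ ($p{\left(D,M \right)} = 4 \left(- 4 D\right) = - 16 D$)
$W{\left(Y \right)} = 2 Y$
$\frac{4570388 + 3574499}{W{\left(p{\left(32,47 \right)} \right)} + C} = \frac{4570388 + 3574499}{2 \left(\left(-16\right) 32\right) - 3639700} = \frac{8144887}{2 \left(-512\right) - 3639700} = \frac{8144887}{-1024 - 3639700} = \frac{8144887}{-3640724} = 8144887 \left(- \frac{1}{3640724}\right) = - \frac{8144887}{3640724}$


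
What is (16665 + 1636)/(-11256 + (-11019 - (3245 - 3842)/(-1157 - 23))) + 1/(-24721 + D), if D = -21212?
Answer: -110217520893/134150373389 ≈ -0.82160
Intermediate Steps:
(16665 + 1636)/(-11256 + (-11019 - (3245 - 3842)/(-1157 - 23))) + 1/(-24721 + D) = (16665 + 1636)/(-11256 + (-11019 - (3245 - 3842)/(-1157 - 23))) + 1/(-24721 - 21212) = 18301/(-11256 + (-11019 - (-597)/(-1180))) + 1/(-45933) = 18301/(-11256 + (-11019 - (-597)*(-1)/1180)) - 1/45933 = 18301/(-11256 + (-11019 - 1*597/1180)) - 1/45933 = 18301/(-11256 + (-11019 - 597/1180)) - 1/45933 = 18301/(-11256 - 13003017/1180) - 1/45933 = 18301/(-26285097/1180) - 1/45933 = 18301*(-1180/26285097) - 1/45933 = -21595180/26285097 - 1/45933 = -110217520893/134150373389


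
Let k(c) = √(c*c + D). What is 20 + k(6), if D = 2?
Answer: 20 + √38 ≈ 26.164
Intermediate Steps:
k(c) = √(2 + c²) (k(c) = √(c*c + 2) = √(c² + 2) = √(2 + c²))
20 + k(6) = 20 + √(2 + 6²) = 20 + √(2 + 36) = 20 + √38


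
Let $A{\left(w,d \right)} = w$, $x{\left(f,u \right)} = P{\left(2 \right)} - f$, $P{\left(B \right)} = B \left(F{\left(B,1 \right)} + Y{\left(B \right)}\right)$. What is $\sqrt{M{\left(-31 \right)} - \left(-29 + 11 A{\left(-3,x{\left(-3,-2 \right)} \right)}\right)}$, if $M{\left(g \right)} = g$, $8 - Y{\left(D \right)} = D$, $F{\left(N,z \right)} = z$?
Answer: $\sqrt{31} \approx 5.5678$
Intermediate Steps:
$Y{\left(D \right)} = 8 - D$
$P{\left(B \right)} = B \left(9 - B\right)$ ($P{\left(B \right)} = B \left(1 - \left(-8 + B\right)\right) = B \left(9 - B\right)$)
$x{\left(f,u \right)} = 14 - f$ ($x{\left(f,u \right)} = 2 \left(9 - 2\right) - f = 2 \cdot 7 - f = 14 - f$)
$\sqrt{M{\left(-31 \right)} - \left(-29 + 11 A{\left(-3,x{\left(-3,-2 \right)} \right)}\right)} = \sqrt{-31 + \left(\left(17 - -12\right) - -33\right)} = \sqrt{-31 + \left(\left(17 + 12\right) + 33\right)} = \sqrt{-31 + \left(29 + 33\right)} = \sqrt{-31 + 62} = \sqrt{31}$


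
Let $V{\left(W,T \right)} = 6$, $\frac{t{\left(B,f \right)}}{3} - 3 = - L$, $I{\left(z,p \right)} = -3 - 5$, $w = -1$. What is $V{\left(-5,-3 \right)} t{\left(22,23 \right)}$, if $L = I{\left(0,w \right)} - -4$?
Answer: $126$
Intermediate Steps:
$I{\left(z,p \right)} = -8$
$L = -4$ ($L = -8 - -4 = -8 + 4 = -4$)
$t{\left(B,f \right)} = 21$ ($t{\left(B,f \right)} = 9 + 3 \left(\left(-1\right) \left(-4\right)\right) = 9 + 3 \cdot 4 = 9 + 12 = 21$)
$V{\left(-5,-3 \right)} t{\left(22,23 \right)} = 6 \cdot 21 = 126$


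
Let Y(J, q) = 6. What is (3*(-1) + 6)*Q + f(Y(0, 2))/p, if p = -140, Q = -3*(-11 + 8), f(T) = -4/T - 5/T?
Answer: 7563/280 ≈ 27.011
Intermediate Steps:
f(T) = -9/T
Q = 9 (Q = -3*(-3) = 9)
(3*(-1) + 6)*Q + f(Y(0, 2))/p = (3*(-1) + 6)*9 - 9/6/(-140) = (-3 + 6)*9 - 9*1/6*(-1/140) = 3*9 - 3/2*(-1/140) = 27 + 3/280 = 7563/280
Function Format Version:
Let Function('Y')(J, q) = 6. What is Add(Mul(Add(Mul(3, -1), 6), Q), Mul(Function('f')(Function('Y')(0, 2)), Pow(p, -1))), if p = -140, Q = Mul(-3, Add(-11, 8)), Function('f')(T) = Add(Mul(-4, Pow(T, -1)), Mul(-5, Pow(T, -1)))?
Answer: Rational(7563, 280) ≈ 27.011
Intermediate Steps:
Function('f')(T) = Mul(-9, Pow(T, -1))
Q = 9 (Q = Mul(-3, -3) = 9)
Add(Mul(Add(Mul(3, -1), 6), Q), Mul(Function('f')(Function('Y')(0, 2)), Pow(p, -1))) = Add(Mul(Add(Mul(3, -1), 6), 9), Mul(Mul(-9, Pow(6, -1)), Pow(-140, -1))) = Add(Mul(Add(-3, 6), 9), Mul(Mul(-9, Rational(1, 6)), Rational(-1, 140))) = Add(Mul(3, 9), Mul(Rational(-3, 2), Rational(-1, 140))) = Add(27, Rational(3, 280)) = Rational(7563, 280)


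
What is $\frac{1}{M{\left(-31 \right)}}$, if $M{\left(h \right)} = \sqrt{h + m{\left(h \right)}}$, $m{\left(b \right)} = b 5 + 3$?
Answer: $- \frac{i \sqrt{183}}{183} \approx - 0.073922 i$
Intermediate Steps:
$m{\left(b \right)} = 3 + 5 b$ ($m{\left(b \right)} = 5 b + 3 = 3 + 5 b$)
$M{\left(h \right)} = \sqrt{3 + 6 h}$ ($M{\left(h \right)} = \sqrt{h + \left(3 + 5 h\right)} = \sqrt{3 + 6 h}$)
$\frac{1}{M{\left(-31 \right)}} = \frac{1}{\sqrt{3 + 6 \left(-31\right)}} = \frac{1}{\sqrt{3 - 186}} = \frac{1}{\sqrt{-183}} = \frac{1}{i \sqrt{183}} = - \frac{i \sqrt{183}}{183}$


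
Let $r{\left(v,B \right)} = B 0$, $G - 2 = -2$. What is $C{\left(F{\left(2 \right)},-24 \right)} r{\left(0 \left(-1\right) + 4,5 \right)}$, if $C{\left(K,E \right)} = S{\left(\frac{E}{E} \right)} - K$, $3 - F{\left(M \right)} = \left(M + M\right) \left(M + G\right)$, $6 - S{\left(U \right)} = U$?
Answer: $0$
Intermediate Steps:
$G = 0$ ($G = 2 - 2 = 0$)
$S{\left(U \right)} = 6 - U$
$F{\left(M \right)} = 3 - 2 M^{2}$ ($F{\left(M \right)} = 3 - \left(M + M\right) \left(M + 0\right) = 3 - 2 M M = 3 - 2 M^{2}$)
$r{\left(v,B \right)} = 0$
$C{\left(K,E \right)} = 5 - K$ ($C{\left(K,E \right)} = \left(6 - \frac{E}{E}\right) - K = \left(6 - 1\right) - K = 5 - K$)
$C{\left(F{\left(2 \right)},-24 \right)} r{\left(0 \left(-1\right) + 4,5 \right)} = \left(5 - \left(3 - 2 \cdot 2^{2}\right)\right) 0 = \left(5 - \left(3 - 8\right)\right) 0 = \left(5 - -5\right) 0 = \left(5 + 5\right) 0 = 10 \cdot 0 = 0$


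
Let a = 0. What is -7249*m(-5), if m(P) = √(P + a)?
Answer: -7249*I*√5 ≈ -16209.0*I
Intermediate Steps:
m(P) = √P (m(P) = √(P + 0) = √P)
-7249*m(-5) = -7249*I*√5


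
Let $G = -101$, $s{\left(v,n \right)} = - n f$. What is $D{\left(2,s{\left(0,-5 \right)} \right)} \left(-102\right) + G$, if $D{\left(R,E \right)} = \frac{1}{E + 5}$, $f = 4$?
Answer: $- \frac{2627}{25} \approx -105.08$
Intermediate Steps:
$s{\left(v,n \right)} = - 4 n$ ($s{\left(v,n \right)} = - n 4 = - 4 n$)
$D{\left(R,E \right)} = \frac{1}{5 + E}$
$D{\left(2,s{\left(0,-5 \right)} \right)} \left(-102\right) + G = \frac{1}{5 - -20} \left(-102\right) - 101 = \frac{1}{5 + 20} \left(-102\right) - 101 = \frac{1}{25} \left(-102\right) - 101 = - \frac{102}{25} - 101 = - \frac{2627}{25}$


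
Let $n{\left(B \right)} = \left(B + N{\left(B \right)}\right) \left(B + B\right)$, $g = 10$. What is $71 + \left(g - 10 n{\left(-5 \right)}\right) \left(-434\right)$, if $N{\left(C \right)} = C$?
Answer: $429731$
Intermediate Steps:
$n{\left(B \right)} = 4 B^{2}$ ($n{\left(B \right)} = \left(B + B\right) \left(B + B\right) = 2 B 2 B = 4 B^{2}$)
$71 + \left(g - 10 n{\left(-5 \right)}\right) \left(-434\right) = 71 + \left(10 - 10 \cdot 4 \left(-5\right)^{2}\right) \left(-434\right) = 71 + \left(10 - 10 \cdot 4 \cdot 25\right) \left(-434\right) = 71 + \left(10 - 1000\right) \left(-434\right) = 71 - -429660 = 71 + 429660 = 429731$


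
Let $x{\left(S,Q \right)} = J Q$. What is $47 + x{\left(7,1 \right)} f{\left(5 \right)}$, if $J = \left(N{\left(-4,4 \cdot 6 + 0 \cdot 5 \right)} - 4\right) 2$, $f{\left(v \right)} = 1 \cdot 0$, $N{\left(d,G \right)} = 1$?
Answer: $47$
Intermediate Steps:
$f{\left(v \right)} = 0$
$J = -6$ ($J = \left(1 - 4\right) 2 = \left(-3\right) 2 = -6$)
$x{\left(S,Q \right)} = - 6 Q$
$47 + x{\left(7,1 \right)} f{\left(5 \right)} = 47 + \left(-6\right) 1 \cdot 0 = 47 - 0 = 47 + 0 = 47$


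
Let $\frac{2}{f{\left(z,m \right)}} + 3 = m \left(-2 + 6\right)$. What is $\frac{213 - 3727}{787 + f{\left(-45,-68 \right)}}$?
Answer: $- \frac{966350}{216423} \approx -4.4651$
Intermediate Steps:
$f{\left(z,m \right)} = \frac{2}{-3 + 4 m}$ ($f{\left(z,m \right)} = \frac{2}{-3 + m \left(-2 + 6\right)} = \frac{2}{-3 + m 4} = \frac{2}{-3 + 4 m}$)
$\frac{213 - 3727}{787 + f{\left(-45,-68 \right)}} = \frac{213 - 3727}{787 + \frac{2}{-3 + 4 \left(-68\right)}} = - \frac{3514}{787 + \frac{2}{-3 - 272}} = - \frac{3514}{787 + \frac{2}{-275}} = - \frac{3514}{787 + 2 \left(- \frac{1}{275}\right)} = - \frac{3514}{787 - \frac{2}{275}} = - \frac{3514}{\frac{216423}{275}} = \left(-3514\right) \frac{275}{216423} = - \frac{966350}{216423}$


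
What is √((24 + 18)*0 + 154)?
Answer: √154 ≈ 12.410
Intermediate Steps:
√((24 + 18)*0 + 154) = √(42*0 + 154) = √(0 + 154) = √154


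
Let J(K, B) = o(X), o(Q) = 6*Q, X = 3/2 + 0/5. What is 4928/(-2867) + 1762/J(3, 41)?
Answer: 5007302/25803 ≈ 194.06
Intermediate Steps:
X = 3/2 (X = 3*(½) + 0*(⅕) = 3/2 + 0 = 3/2 ≈ 1.5000)
J(K, B) = 9 (J(K, B) = 6*(3/2) = 9)
4928/(-2867) + 1762/J(3, 41) = 4928/(-2867) + 1762/9 = 4928*(-1/2867) + 1762*(⅑) = -4928/2867 + 1762/9 = 5007302/25803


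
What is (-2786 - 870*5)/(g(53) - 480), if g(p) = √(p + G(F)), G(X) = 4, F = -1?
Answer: 1141760/76781 + 7136*√57/230343 ≈ 15.104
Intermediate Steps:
g(p) = √(4 + p) (g(p) = √(p + 4) = √(4 + p))
(-2786 - 870*5)/(g(53) - 480) = (-2786 - 870*5)/(√(4 + 53) - 480) = (-2786 - 4350)/(√57 - 480) = -7136/(-480 + √57)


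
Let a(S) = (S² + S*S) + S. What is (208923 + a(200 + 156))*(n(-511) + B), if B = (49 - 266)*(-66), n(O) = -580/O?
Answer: 3386931024622/511 ≈ 6.6280e+9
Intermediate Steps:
a(S) = S + 2*S² (a(S) = (S² + S²) + S = 2*S² + S = S + 2*S²)
B = 14322 (B = -217*(-66) = 14322)
(208923 + a(200 + 156))*(n(-511) + B) = (208923 + (200 + 156)*(1 + 2*(200 + 156)))*(-580/(-511) + 14322) = (208923 + 356*(1 + 2*356))*(-580*(-1/511) + 14322) = (208923 + 356*(1 + 712))*(580/511 + 14322) = (208923 + 356*713)*(7319122/511) = (208923 + 253828)*(7319122/511) = 462751*(7319122/511) = 3386931024622/511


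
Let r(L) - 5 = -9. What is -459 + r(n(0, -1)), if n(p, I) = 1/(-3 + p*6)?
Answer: -463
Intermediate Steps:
n(p, I) = 1/(-3 + 6*p)
r(L) = -4 (r(L) = 5 - 9 = -4)
-459 + r(n(0, -1)) = -459 - 4 = -463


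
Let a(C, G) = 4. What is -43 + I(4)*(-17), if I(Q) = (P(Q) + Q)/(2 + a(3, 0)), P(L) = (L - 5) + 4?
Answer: -377/6 ≈ -62.833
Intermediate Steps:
P(L) = -1 + L (P(L) = (-5 + L) + 4 = -1 + L)
I(Q) = -⅙ + Q/3 (I(Q) = ((-1 + Q) + Q)/(2 + 4) = (-1 + 2*Q)/6 = (-1 + 2*Q)*(⅙) = -⅙ + Q/3)
-43 + I(4)*(-17) = -43 + (-⅙ + (⅓)*4)*(-17) = -43 + (-⅙ + 4/3)*(-17) = -43 + (7/6)*(-17) = -43 - 119/6 = -377/6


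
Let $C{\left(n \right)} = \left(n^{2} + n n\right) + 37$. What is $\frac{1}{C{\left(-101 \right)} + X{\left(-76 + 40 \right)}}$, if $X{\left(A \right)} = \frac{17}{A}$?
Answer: $\frac{36}{735787} \approx 4.8927 \cdot 10^{-5}$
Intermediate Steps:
$C{\left(n \right)} = 37 + 2 n^{2}$ ($C{\left(n \right)} = \left(n^{2} + n^{2}\right) + 37 = 2 n^{2} + 37 = 37 + 2 n^{2}$)
$\frac{1}{C{\left(-101 \right)} + X{\left(-76 + 40 \right)}} = \frac{1}{\left(37 + 2 \left(-101\right)^{2}\right) + \frac{17}{-76 + 40}} = \frac{1}{\left(37 + 2 \cdot 10201\right) + \frac{17}{-36}} = \frac{1}{\left(37 + 20402\right) + 17 \left(- \frac{1}{36}\right)} = \frac{1}{20439 - \frac{17}{36}} = \frac{1}{\frac{735787}{36}} = \frac{36}{735787}$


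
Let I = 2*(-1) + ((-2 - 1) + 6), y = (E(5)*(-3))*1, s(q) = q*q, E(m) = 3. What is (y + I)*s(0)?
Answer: 0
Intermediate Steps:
s(q) = q²
y = -9 (y = (3*(-3))*1 = -9*1 = -9)
I = 1 (I = -2 + (-3 + 6) = -2 + 3 = 1)
(y + I)*s(0) = (-9 + 1)*0² = -8*0 = 0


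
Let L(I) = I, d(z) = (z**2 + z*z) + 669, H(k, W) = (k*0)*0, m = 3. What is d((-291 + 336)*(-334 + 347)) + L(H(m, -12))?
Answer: 685119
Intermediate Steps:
H(k, W) = 0 (H(k, W) = 0*0 = 0)
d(z) = 669 + 2*z**2 (d(z) = (z**2 + z**2) + 669 = 2*z**2 + 669 = 669 + 2*z**2)
d((-291 + 336)*(-334 + 347)) + L(H(m, -12)) = (669 + 2*((-291 + 336)*(-334 + 347))**2) + 0 = (669 + 2*(45*13)**2) + 0 = (669 + 2*585**2) + 0 = (669 + 2*342225) + 0 = (669 + 684450) + 0 = 685119 + 0 = 685119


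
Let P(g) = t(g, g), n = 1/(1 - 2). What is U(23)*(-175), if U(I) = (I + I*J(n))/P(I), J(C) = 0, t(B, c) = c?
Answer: -175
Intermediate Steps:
n = -1 (n = 1/(-1) = -1)
P(g) = g
U(I) = 1 (U(I) = (I + I*0)/I = (I + 0)/I = I/I = 1)
U(23)*(-175) = 1*(-175) = -175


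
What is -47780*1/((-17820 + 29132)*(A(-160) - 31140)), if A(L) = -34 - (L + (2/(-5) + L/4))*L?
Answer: 11945/178837064 ≈ 6.6793e-5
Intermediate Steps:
A(L) = -34 - L*(-2/5 + 5*L/4) (A(L) = -34 - (L + (2*(-1/5) + L*(1/4)))*L = -34 - (L + (-2/5 + L/4))*L = -34 - (-2/5 + 5*L/4)*L = -34 - L*(-2/5 + 5*L/4))
-47780*1/((-17820 + 29132)*(A(-160) - 31140)) = -47780*1/((-17820 + 29132)*((-34 - 5/4*(-160)**2 + (2/5)*(-160)) - 31140)) = -47780*1/(11312*((-34 - 5/4*25600 - 64) - 31140)) = -47780*1/(11312*((-34 - 32000 - 64) - 31140)) = -47780*1/(11312*(-32098 - 31140)) = -47780/((-63238*11312)) = -47780/(-715348256) = -47780*(-1/715348256) = 11945/178837064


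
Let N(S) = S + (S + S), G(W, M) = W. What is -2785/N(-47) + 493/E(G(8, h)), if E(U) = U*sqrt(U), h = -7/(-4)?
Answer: 2785/141 + 493*sqrt(2)/32 ≈ 41.539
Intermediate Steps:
h = 7/4 (h = -7*(-1/4) = 7/4 ≈ 1.7500)
E(U) = U**(3/2)
N(S) = 3*S (N(S) = S + 2*S = 3*S)
-2785/N(-47) + 493/E(G(8, h)) = -2785/(3*(-47)) + 493/(8**(3/2)) = -2785/(-141) + 493/((16*sqrt(2))) = -2785*(-1/141) + 493*(sqrt(2)/32) = 2785/141 + 493*sqrt(2)/32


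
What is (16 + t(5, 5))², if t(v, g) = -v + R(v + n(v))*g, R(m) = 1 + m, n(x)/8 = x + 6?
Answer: 231361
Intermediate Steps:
n(x) = 48 + 8*x (n(x) = 8*(x + 6) = 8*(6 + x) = 48 + 8*x)
t(v, g) = -v + g*(49 + 9*v) (t(v, g) = -v + (1 + (v + (48 + 8*v)))*g = -v + (1 + (48 + 9*v))*g = -v + (49 + 9*v)*g = -v + g*(49 + 9*v))
(16 + t(5, 5))² = (16 + (-1*5 + 5*(49 + 9*5)))² = (16 + (-5 + 5*(49 + 45)))² = (16 + (-5 + 5*94))² = (16 + (-5 + 470))² = (16 + 465)² = 481² = 231361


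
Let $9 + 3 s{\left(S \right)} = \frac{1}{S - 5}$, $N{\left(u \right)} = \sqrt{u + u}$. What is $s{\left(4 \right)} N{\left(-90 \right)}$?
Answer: $- 20 i \sqrt{5} \approx - 44.721 i$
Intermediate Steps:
$N{\left(u \right)} = \sqrt{2} \sqrt{u}$ ($N{\left(u \right)} = \sqrt{2 u} = \sqrt{2} \sqrt{u}$)
$s{\left(S \right)} = -3 + \frac{1}{3 \left(-5 + S\right)}$ ($s{\left(S \right)} = -3 + \frac{1}{3 \left(S - 5\right)} = -3 + \frac{1}{3 \left(-5 + S\right)}$)
$s{\left(4 \right)} N{\left(-90 \right)} = \frac{46 - 36}{3 \left(-5 + 4\right)} \sqrt{2} \sqrt{-90} = \frac{46 - 36}{3 \left(-1\right)} \sqrt{2} \cdot 3 i \sqrt{10} = \frac{1}{3} \left(-1\right) 10 \cdot 6 i \sqrt{5} = - \frac{10 \cdot 6 i \sqrt{5}}{3} = - 20 i \sqrt{5}$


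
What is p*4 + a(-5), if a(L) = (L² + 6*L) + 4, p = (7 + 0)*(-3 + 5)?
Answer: 55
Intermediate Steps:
p = 14 (p = 7*2 = 14)
a(L) = 4 + L² + 6*L
p*4 + a(-5) = 14*4 + (4 + (-5)² + 6*(-5)) = 56 + (4 + 25 - 30) = 56 - 1 = 55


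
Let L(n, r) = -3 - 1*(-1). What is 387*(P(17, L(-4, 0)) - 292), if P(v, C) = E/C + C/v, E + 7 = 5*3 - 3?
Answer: -3876579/34 ≈ -1.1402e+5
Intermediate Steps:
L(n, r) = -2 (L(n, r) = -3 + 1 = -2)
E = 5 (E = -7 + (5*3 - 3) = -7 + (15 - 3) = -7 + 12 = 5)
P(v, C) = 5/C + C/v
387*(P(17, L(-4, 0)) - 292) = 387*((5/(-2) - 2/17) - 292) = 387*((5*(-½) - 2*1/17) - 292) = 387*((-5/2 - 2/17) - 292) = 387*(-89/34 - 292) = 387*(-10017/34) = -3876579/34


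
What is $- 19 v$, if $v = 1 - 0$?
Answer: $-19$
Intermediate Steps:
$v = 1$ ($v = 1 + 0 = 1$)
$- 19 v = \left(-19\right) 1 = -19$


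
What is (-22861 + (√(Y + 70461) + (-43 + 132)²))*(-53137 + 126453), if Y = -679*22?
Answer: -1095341040 + 73316*√55523 ≈ -1.0781e+9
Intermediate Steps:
Y = -14938
(-22861 + (√(Y + 70461) + (-43 + 132)²))*(-53137 + 126453) = (-22861 + (√(-14938 + 70461) + (-43 + 132)²))*(-53137 + 126453) = (-22861 + (√55523 + 89²))*73316 = (-22861 + (√55523 + 7921))*73316 = (-22861 + (7921 + √55523))*73316 = (-14940 + √55523)*73316 = -1095341040 + 73316*√55523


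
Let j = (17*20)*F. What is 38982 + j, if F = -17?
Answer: 33202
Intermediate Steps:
j = -5780 (j = (17*20)*(-17) = 340*(-17) = -5780)
38982 + j = 38982 - 5780 = 33202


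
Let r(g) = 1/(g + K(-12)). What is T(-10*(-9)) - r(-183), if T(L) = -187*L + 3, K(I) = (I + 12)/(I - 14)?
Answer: -3079340/183 ≈ -16827.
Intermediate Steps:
K(I) = (12 + I)/(-14 + I)
r(g) = 1/g (r(g) = 1/(g + (12 - 12)/(-14 - 12)) = 1/(g + 0/(-26)) = 1/(g - 1/26*0) = 1/(g + 0) = 1/g)
T(L) = 3 - 187*L
T(-10*(-9)) - r(-183) = (3 - (-1870)*(-9)) - 1/(-183) = (3 - 187*90) - 1*(-1/183) = (3 - 16830) + 1/183 = -16827 + 1/183 = -3079340/183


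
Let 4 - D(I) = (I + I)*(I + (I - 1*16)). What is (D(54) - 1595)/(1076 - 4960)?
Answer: 11527/3884 ≈ 2.9678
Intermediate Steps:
D(I) = 4 - 2*I*(-16 + 2*I) (D(I) = 4 - (I + I)*(I + (I - 1*16)) = 4 - 2*I*(I + (I - 16)) = 4 - 2*I*(I + (-16 + I)) = 4 - 2*I*(-16 + 2*I))
(D(54) - 1595)/(1076 - 4960) = ((4 - 4*54² + 32*54) - 1595)/(1076 - 4960) = ((4 - 4*2916 + 1728) - 1595)/(-3884) = ((4 - 11664 + 1728) - 1595)*(-1/3884) = (-9932 - 1595)*(-1/3884) = -11527*(-1/3884) = 11527/3884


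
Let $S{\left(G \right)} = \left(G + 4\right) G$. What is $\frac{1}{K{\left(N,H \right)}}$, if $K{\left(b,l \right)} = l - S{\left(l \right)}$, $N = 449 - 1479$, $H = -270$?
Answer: $- \frac{1}{72090} \approx -1.3872 \cdot 10^{-5}$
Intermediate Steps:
$S{\left(G \right)} = G \left(4 + G\right)$ ($S{\left(G \right)} = \left(4 + G\right) G = G \left(4 + G\right)$)
$N = -1030$
$K{\left(b,l \right)} = l - l \left(4 + l\right)$
$\frac{1}{K{\left(N,H \right)}} = \frac{1}{\left(-270\right) \left(-3 - -270\right)} = \frac{1}{\left(-270\right) \left(-3 + 270\right)} = \frac{1}{\left(-270\right) 267} = \frac{1}{-72090} = - \frac{1}{72090}$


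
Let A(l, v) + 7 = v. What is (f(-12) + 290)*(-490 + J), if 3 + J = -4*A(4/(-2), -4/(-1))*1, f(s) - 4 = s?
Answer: -135642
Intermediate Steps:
f(s) = 4 + s
A(l, v) = -7 + v
J = 9 (J = -3 - 4*(-7 - 4/(-1))*1 = -3 - 4*(-7 - 4*(-1))*1 = -3 - 4*(-7 + 4)*1 = -3 - 4*(-3)*1 = -3 + 12*1 = -3 + 12 = 9)
(f(-12) + 290)*(-490 + J) = ((4 - 12) + 290)*(-490 + 9) = (-8 + 290)*(-481) = 282*(-481) = -135642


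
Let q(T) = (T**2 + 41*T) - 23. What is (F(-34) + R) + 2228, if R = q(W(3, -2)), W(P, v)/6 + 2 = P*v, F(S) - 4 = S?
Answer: 2511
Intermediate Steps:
F(S) = 4 + S
W(P, v) = -12 + 6*P*v (W(P, v) = -12 + 6*(P*v) = -12 + 6*P*v)
q(T) = -23 + T**2 + 41*T
R = 313 (R = -23 + (-12 + 6*3*(-2))**2 + 41*(-12 + 6*3*(-2)) = -23 + (-12 - 36)**2 + 41*(-12 - 36) = -23 + (-48)**2 + 41*(-48) = -23 + 2304 - 1968 = 313)
(F(-34) + R) + 2228 = ((4 - 34) + 313) + 2228 = (-30 + 313) + 2228 = 283 + 2228 = 2511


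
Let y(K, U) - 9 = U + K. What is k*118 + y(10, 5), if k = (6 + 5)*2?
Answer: 2620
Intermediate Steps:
y(K, U) = 9 + K + U (y(K, U) = 9 + (U + K) = 9 + (K + U) = 9 + K + U)
k = 22 (k = 11*2 = 22)
k*118 + y(10, 5) = 22*118 + (9 + 10 + 5) = 2596 + 24 = 2620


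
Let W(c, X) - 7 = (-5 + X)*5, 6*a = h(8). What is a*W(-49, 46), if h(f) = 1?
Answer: 106/3 ≈ 35.333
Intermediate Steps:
a = 1/6 (a = (1/6)*1 = 1/6 ≈ 0.16667)
W(c, X) = -18 + 5*X (W(c, X) = 7 + (-5 + X)*5 = 7 + (-25 + 5*X) = -18 + 5*X)
a*W(-49, 46) = (-18 + 5*46)/6 = (-18 + 230)/6 = (1/6)*212 = 106/3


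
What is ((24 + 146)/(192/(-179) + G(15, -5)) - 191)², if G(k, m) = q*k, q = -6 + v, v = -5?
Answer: 32584540474369/883694529 ≈ 36873.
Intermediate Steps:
q = -11 (q = -6 - 5 = -11)
G(k, m) = -11*k
((24 + 146)/(192/(-179) + G(15, -5)) - 191)² = ((24 + 146)/(192/(-179) - 11*15) - 191)² = (170/(192*(-1/179) - 165) - 191)² = (170/(-192/179 - 165) - 191)² = (170/(-29727/179) - 191)² = (170*(-179/29727) - 191)² = (-30430/29727 - 191)² = (-5708287/29727)² = 32584540474369/883694529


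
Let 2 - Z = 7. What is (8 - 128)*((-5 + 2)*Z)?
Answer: -1800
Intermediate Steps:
Z = -5 (Z = 2 - 1*7 = 2 - 7 = -5)
(8 - 128)*((-5 + 2)*Z) = (8 - 128)*((-5 + 2)*(-5)) = -(-360)*(-5) = -120*15 = -1800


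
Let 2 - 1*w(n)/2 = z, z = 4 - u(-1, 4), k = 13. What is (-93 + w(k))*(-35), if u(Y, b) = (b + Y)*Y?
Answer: 3605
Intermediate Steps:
u(Y, b) = Y*(Y + b) (u(Y, b) = (Y + b)*Y = Y*(Y + b))
z = 7 (z = 4 - (-1)*(-1 + 4) = 4 - (-1)*3 = 4 - 1*(-3) = 4 + 3 = 7)
w(n) = -10 (w(n) = 4 - 2*7 = 4 - 14 = -10)
(-93 + w(k))*(-35) = (-93 - 10)*(-35) = -103*(-35) = 3605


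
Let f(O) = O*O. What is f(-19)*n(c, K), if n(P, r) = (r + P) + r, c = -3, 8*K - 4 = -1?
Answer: -3249/4 ≈ -812.25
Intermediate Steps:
K = 3/8 (K = ½ + (⅛)*(-1) = ½ - ⅛ = 3/8 ≈ 0.37500)
f(O) = O²
n(P, r) = P + 2*r (n(P, r) = (P + r) + r = P + 2*r)
f(-19)*n(c, K) = (-19)²*(-3 + 2*(3/8)) = 361*(-3 + ¾) = 361*(-9/4) = -3249/4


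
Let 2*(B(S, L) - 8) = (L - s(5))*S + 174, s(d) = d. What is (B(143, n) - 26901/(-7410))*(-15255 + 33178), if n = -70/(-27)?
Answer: -43926279859/33345 ≈ -1.3173e+6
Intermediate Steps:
n = 70/27 (n = -70*(-1/27) = 70/27 ≈ 2.5926)
B(S, L) = 95 + S*(-5 + L)/2 (B(S, L) = 8 + ((L - 1*5)*S + 174)/2 = 8 + ((L - 5)*S + 174)/2 = 8 + ((-5 + L)*S + 174)/2 = 8 + (S*(-5 + L) + 174)/2 = 8 + (174 + S*(-5 + L))/2 = 8 + (87 + S*(-5 + L)/2) = 95 + S*(-5 + L)/2)
(B(143, n) - 26901/(-7410))*(-15255 + 33178) = ((95 - 5/2*143 + (½)*(70/27)*143) - 26901/(-7410))*(-15255 + 33178) = ((95 - 715/2 + 5005/27) - 26901*(-1/7410))*17923 = (-4165/54 + 8967/2470)*17923 = -2450833/33345*17923 = -43926279859/33345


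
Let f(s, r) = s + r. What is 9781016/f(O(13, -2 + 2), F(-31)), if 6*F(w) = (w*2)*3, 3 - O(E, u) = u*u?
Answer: -349322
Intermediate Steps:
O(E, u) = 3 - u² (O(E, u) = 3 - u*u = 3 - u²)
F(w) = w (F(w) = ((w*2)*3)/6 = ((2*w)*3)/6 = (6*w)/6 = w)
f(s, r) = r + s
9781016/f(O(13, -2 + 2), F(-31)) = 9781016/(-31 + (3 - (-2 + 2)²)) = 9781016/(-31 + (3 - 1*0²)) = 9781016/(-31 + (3 - 1*0)) = 9781016/(-31 + (3 + 0)) = 9781016/(-31 + 3) = 9781016/(-28) = 9781016*(-1/28) = -349322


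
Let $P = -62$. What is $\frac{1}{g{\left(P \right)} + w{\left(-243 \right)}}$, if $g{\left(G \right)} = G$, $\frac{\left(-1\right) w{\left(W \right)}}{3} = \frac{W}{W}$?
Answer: $- \frac{1}{65} \approx -0.015385$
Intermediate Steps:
$w{\left(W \right)} = -3$ ($w{\left(W \right)} = - 3 \frac{W}{W} = \left(-3\right) 1 = -3$)
$\frac{1}{g{\left(P \right)} + w{\left(-243 \right)}} = \frac{1}{-62 - 3} = \frac{1}{-65} = - \frac{1}{65}$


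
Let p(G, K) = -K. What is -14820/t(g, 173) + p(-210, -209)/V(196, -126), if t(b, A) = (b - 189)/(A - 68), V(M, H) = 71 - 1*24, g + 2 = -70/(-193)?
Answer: 14123072837/1729271 ≈ 8167.1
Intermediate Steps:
g = -316/193 (g = -2 - 70/(-193) = -2 - 70*(-1/193) = -2 + 70/193 = -316/193 ≈ -1.6373)
V(M, H) = 47 (V(M, H) = 71 - 24 = 47)
t(b, A) = (-189 + b)/(-68 + A)
-14820/t(g, 173) + p(-210, -209)/V(196, -126) = -14820*(-68 + 173)/(-189 - 316/193) - 1*(-209)/47 = -14820/(-36793/193/105) + 209*(1/47) = -14820/((1/105)*(-36793/193)) + 209/47 = -14820/(-36793/20265) + 209/47 = -14820*(-20265/36793) + 209/47 = 300327300/36793 + 209/47 = 14123072837/1729271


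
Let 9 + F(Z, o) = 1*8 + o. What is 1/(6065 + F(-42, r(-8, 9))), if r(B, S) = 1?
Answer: 1/6065 ≈ 0.00016488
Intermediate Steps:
F(Z, o) = -1 + o (F(Z, o) = -9 + (1*8 + o) = -9 + (8 + o) = -1 + o)
1/(6065 + F(-42, r(-8, 9))) = 1/(6065 + (-1 + 1)) = 1/(6065 + 0) = 1/6065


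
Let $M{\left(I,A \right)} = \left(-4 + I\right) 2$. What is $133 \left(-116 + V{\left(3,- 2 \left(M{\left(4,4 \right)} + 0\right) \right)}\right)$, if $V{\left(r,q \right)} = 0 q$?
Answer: $-15428$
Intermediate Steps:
$M{\left(I,A \right)} = -8 + 2 I$
$V{\left(r,q \right)} = 0$
$133 \left(-116 + V{\left(3,- 2 \left(M{\left(4,4 \right)} + 0\right) \right)}\right) = 133 \left(-116 + 0\right) = 133 \left(-116\right) = -15428$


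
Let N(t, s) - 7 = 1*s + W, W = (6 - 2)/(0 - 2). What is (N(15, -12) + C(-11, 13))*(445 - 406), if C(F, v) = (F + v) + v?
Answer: 312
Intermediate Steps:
W = -2 (W = 4/(-2) = 4*(-1/2) = -2)
C(F, v) = F + 2*v
N(t, s) = 5 + s (N(t, s) = 7 + (1*s - 2) = 7 + (s - 2) = 7 + (-2 + s) = 5 + s)
(N(15, -12) + C(-11, 13))*(445 - 406) = ((5 - 12) + (-11 + 2*13))*(445 - 406) = (-7 + (-11 + 26))*39 = (-7 + 15)*39 = 8*39 = 312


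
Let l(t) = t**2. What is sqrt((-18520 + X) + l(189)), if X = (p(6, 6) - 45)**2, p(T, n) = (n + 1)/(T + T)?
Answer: sqrt(2761033)/12 ≈ 138.47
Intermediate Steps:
p(T, n) = (1 + n)/(2*T) (p(T, n) = (1 + n)/((2*T)) = (1 + n)*(1/(2*T)) = (1 + n)/(2*T))
X = 284089/144 (X = ((1/2)*(1 + 6)/6 - 45)**2 = ((1/2)*(1/6)*7 - 45)**2 = (7/12 - 45)**2 = (-533/12)**2 = 284089/144 ≈ 1972.8)
sqrt((-18520 + X) + l(189)) = sqrt((-18520 + 284089/144) + 189**2) = sqrt(-2382791/144 + 35721) = sqrt(2761033/144) = sqrt(2761033)/12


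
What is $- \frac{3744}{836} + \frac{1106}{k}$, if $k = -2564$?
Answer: $- \frac{1315529}{267938} \approx -4.9098$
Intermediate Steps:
$- \frac{3744}{836} + \frac{1106}{k} = - \frac{3744}{836} + \frac{1106}{-2564} = \left(-3744\right) \frac{1}{836} + 1106 \left(- \frac{1}{2564}\right) = - \frac{936}{209} - \frac{553}{1282} = - \frac{1315529}{267938}$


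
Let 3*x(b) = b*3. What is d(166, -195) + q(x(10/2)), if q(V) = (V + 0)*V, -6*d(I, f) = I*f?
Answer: 5420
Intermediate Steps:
d(I, f) = -I*f/6
x(b) = b (x(b) = (b*3)/3 = (3*b)/3 = b)
q(V) = V² (q(V) = V*V = V²)
d(166, -195) + q(x(10/2)) = -⅙*166*(-195) + (10/2)² = 5395 + (10*(½))² = 5395 + 5² = 5395 + 25 = 5420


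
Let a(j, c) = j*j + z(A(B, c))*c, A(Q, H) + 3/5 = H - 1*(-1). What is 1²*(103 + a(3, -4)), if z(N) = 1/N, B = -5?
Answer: 1018/9 ≈ 113.11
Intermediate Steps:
A(Q, H) = ⅖ + H (A(Q, H) = -⅗ + (H - 1*(-1)) = -⅗ + (H + 1) = -⅗ + (1 + H) = ⅖ + H)
a(j, c) = j² + c/(⅖ + c) (a(j, c) = j*j + c/(⅖ + c) = j² + c/(⅖ + c))
1²*(103 + a(3, -4)) = 1²*(103 + (3² - 4/(⅖ - 4))) = 1*(103 + (9 - 4/(-18/5))) = 1*(103 + (9 - 4*(-5/18))) = 1*(103 + (9 + 10/9)) = 1*(103 + 91/9) = 1*(1018/9) = 1018/9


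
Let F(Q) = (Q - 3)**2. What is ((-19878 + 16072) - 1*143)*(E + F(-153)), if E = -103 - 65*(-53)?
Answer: -109300422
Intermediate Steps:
F(Q) = (-3 + Q)**2
E = 3342 (E = -103 + 3445 = 3342)
((-19878 + 16072) - 1*143)*(E + F(-153)) = ((-19878 + 16072) - 1*143)*(3342 + (-3 - 153)**2) = (-3806 - 143)*(3342 + (-156)**2) = -3949*(3342 + 24336) = -3949*27678 = -109300422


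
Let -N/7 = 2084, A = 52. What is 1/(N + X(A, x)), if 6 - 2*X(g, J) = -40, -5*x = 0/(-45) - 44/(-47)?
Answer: -1/14565 ≈ -6.8658e-5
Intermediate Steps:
N = -14588 (N = -7*2084 = -14588)
x = -44/235 (x = -(0/(-45) - 44/(-47))/5 = -(0*(-1/45) - 44*(-1/47))/5 = -(0 + 44/47)/5 = -⅕*44/47 = -44/235 ≈ -0.18723)
X(g, J) = 23 (X(g, J) = 3 - ½*(-40) = 3 + 20 = 23)
1/(N + X(A, x)) = 1/(-14588 + 23) = 1/(-14565) = -1/14565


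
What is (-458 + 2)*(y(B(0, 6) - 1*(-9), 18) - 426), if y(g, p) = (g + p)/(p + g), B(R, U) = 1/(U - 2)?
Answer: 193800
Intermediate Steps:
B(R, U) = 1/(-2 + U)
y(g, p) = 1 (y(g, p) = (g + p)/(g + p) = 1)
(-458 + 2)*(y(B(0, 6) - 1*(-9), 18) - 426) = (-458 + 2)*(1 - 426) = -456*(-425) = 193800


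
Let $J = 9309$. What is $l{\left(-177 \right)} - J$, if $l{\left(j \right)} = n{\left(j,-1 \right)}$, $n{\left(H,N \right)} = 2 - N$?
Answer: $-9306$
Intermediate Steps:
$l{\left(j \right)} = 3$ ($l{\left(j \right)} = 2 - -1 = 2 + 1 = 3$)
$l{\left(-177 \right)} - J = 3 - 9309 = -9306$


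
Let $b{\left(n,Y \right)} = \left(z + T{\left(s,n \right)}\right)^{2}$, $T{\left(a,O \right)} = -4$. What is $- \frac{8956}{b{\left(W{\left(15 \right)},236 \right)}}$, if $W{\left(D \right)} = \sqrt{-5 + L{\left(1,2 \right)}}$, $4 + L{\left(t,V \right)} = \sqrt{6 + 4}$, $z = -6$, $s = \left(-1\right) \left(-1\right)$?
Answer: $- \frac{2239}{25} \approx -89.56$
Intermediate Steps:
$s = 1$
$L{\left(t,V \right)} = -4 + \sqrt{10}$ ($L{\left(t,V \right)} = -4 + \sqrt{6 + 4} = -4 + \sqrt{10}$)
$W{\left(D \right)} = \sqrt{-9 + \sqrt{10}}$ ($W{\left(D \right)} = \sqrt{-5 - \left(4 - \sqrt{10}\right)} = \sqrt{-9 + \sqrt{10}}$)
$b{\left(n,Y \right)} = 100$ ($b{\left(n,Y \right)} = \left(-6 - 4\right)^{2} = \left(-10\right)^{2} = 100$)
$- \frac{8956}{b{\left(W{\left(15 \right)},236 \right)}} = - \frac{8956}{100} = \left(-8956\right) \frac{1}{100} = - \frac{2239}{25}$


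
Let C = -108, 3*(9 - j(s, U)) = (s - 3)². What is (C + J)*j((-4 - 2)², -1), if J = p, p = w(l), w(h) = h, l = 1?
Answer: 37878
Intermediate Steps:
j(s, U) = 9 - (-3 + s)²/3 (j(s, U) = 9 - (s - 3)²/3 = 9 - (-3 + s)²/3)
p = 1
J = 1
(C + J)*j((-4 - 2)², -1) = (-108 + 1)*(9 - (-3 + (-4 - 2)²)²/3) = -107*(9 - (-3 + (-6)²)²/3) = -107*(9 - (-3 + 36)²/3) = -107*(9 - ⅓*33²) = -107*(9 - ⅓*1089) = -107*(9 - 363) = -107*(-354) = 37878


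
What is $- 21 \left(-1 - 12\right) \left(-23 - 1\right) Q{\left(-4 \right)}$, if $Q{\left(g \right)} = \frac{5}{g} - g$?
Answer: $-18018$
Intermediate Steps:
$Q{\left(g \right)} = - g + \frac{5}{g}$
$- 21 \left(-1 - 12\right) \left(-23 - 1\right) Q{\left(-4 \right)} = - 21 \left(-1 - 12\right) \left(-23 - 1\right) \left(\left(-1\right) \left(-4\right) + \frac{5}{-4}\right) = - 21 \left(\left(-13\right) \left(-24\right)\right) \left(4 + 5 \left(- \frac{1}{4}\right)\right) = \left(-21\right) 312 \left(4 - \frac{5}{4}\right) = \left(-6552\right) \frac{11}{4} = -18018$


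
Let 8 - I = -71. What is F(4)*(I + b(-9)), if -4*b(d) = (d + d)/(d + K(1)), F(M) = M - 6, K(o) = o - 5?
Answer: -2045/13 ≈ -157.31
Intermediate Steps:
K(o) = -5 + o
I = 79 (I = 8 - 1*(-71) = 8 + 71 = 79)
F(M) = -6 + M
b(d) = -d/(2*(-4 + d)) (b(d) = -(d + d)/(4*(d + (-5 + 1))) = -2*d/(4*(d - 4)) = -2*d/(4*(-4 + d)) = -d/(2*(-4 + d)))
F(4)*(I + b(-9)) = (-6 + 4)*(79 - 1*(-9)/(-8 + 2*(-9))) = -2*(79 - 1*(-9)/(-8 - 18)) = -2*(79 - 1*(-9)/(-26)) = -2*(79 - 1*(-9)*(-1/26)) = -2*(79 - 9/26) = -2*2045/26 = -2045/13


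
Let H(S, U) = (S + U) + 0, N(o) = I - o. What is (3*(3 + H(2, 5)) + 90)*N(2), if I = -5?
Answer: -840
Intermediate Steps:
N(o) = -5 - o
H(S, U) = S + U
(3*(3 + H(2, 5)) + 90)*N(2) = (3*(3 + (2 + 5)) + 90)*(-5 - 1*2) = (3*(3 + 7) + 90)*(-5 - 2) = (3*10 + 90)*(-7) = (30 + 90)*(-7) = 120*(-7) = -840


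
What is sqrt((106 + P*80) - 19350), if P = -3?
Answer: 2*I*sqrt(4871) ≈ 139.59*I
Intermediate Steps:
sqrt((106 + P*80) - 19350) = sqrt((106 - 3*80) - 19350) = sqrt((106 - 240) - 19350) = sqrt(-134 - 19350) = sqrt(-19484) = 2*I*sqrt(4871)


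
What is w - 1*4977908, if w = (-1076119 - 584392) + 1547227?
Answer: -5091192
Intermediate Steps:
w = -113284 (w = -1660511 + 1547227 = -113284)
w - 1*4977908 = -113284 - 1*4977908 = -113284 - 4977908 = -5091192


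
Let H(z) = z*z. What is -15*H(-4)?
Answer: -240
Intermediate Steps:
H(z) = z²
-15*H(-4) = -15*(-4)² = -15*16 = -240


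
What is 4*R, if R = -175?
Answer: -700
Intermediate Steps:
4*R = 4*(-175) = -700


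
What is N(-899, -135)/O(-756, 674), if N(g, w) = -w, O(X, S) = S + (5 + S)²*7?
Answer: 45/1075987 ≈ 4.1822e-5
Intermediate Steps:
O(X, S) = S + 7*(5 + S)²
N(-899, -135)/O(-756, 674) = (-1*(-135))/(674 + 7*(5 + 674)²) = 135/(674 + 7*679²) = 135/(674 + 7*461041) = 135/(674 + 3227287) = 135/3227961 = 135*(1/3227961) = 45/1075987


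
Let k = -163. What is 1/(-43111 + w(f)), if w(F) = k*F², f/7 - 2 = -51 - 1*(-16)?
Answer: -1/8740954 ≈ -1.1440e-7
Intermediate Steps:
f = -231 (f = 14 + 7*(-51 - 1*(-16)) = 14 + 7*(-51 + 16) = 14 + 7*(-35) = 14 - 245 = -231)
w(F) = -163*F²
1/(-43111 + w(f)) = 1/(-43111 - 163*(-231)²) = 1/(-43111 - 163*53361) = 1/(-43111 - 8697843) = 1/(-8740954) = -1/8740954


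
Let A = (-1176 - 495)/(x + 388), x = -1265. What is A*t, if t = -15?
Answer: -25065/877 ≈ -28.580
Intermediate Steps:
A = 1671/877 (A = (-1176 - 495)/(-1265 + 388) = -1671/(-877) = -1671*(-1/877) = 1671/877 ≈ 1.9054)
A*t = (1671/877)*(-15) = -25065/877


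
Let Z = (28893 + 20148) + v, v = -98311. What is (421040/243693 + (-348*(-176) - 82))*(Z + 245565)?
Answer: 2926002140676010/243693 ≈ 1.2007e+10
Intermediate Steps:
Z = -49270 (Z = (28893 + 20148) - 98311 = 49041 - 98311 = -49270)
(421040/243693 + (-348*(-176) - 82))*(Z + 245565) = (421040/243693 + (-348*(-176) - 82))*(-49270 + 245565) = (421040*(1/243693) + (61248 - 82))*196295 = (421040/243693 + 61166)*196295 = (14906147078/243693)*196295 = 2926002140676010/243693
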